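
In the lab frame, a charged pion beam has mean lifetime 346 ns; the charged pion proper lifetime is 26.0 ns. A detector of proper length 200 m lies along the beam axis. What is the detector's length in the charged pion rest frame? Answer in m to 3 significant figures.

Time dilation ⇒ γ = Δt/τ₀ = 346/26.0 = 13.308
Length contraction: L = L₀/γ = 200/13.308 = 15.0 m

L ≈ 15.0 m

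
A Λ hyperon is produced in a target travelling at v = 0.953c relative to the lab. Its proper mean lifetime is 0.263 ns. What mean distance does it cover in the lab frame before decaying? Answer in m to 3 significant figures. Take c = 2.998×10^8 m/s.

d ≈ 0.248 m

γ = 1/√(1 − 0.953²) = 3.3007
Dilated lifetime: Δt = γτ₀ = 3.3007 × 0.263 ns = 0.86807 ns
d = vΔt = 0.953c × 0.86807 ns = 2.8571×10^8 m/s × 8.6807×10^-10 s = 0.248 m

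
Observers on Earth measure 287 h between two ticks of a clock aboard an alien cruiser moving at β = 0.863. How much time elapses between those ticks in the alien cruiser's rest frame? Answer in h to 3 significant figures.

τ₀ ≈ 145 h

γ = 1/√(1 − 0.863²) = 1.9794
Proper time: τ₀ = Δt/γ = 287/1.9794 = 145 h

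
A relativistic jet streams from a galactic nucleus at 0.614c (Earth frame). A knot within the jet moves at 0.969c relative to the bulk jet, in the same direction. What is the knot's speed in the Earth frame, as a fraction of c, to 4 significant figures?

u ≈ 0.9925c

Relativistic velocity addition: u = (u' + v)/(1 + u'v/c²)
= (0.969 + 0.614)/(1 + 0.969×0.614) = 1.583/1.59497 = 0.9925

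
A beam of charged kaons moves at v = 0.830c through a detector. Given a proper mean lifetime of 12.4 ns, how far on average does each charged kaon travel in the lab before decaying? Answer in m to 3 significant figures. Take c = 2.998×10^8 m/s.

γ = 1/√(1 − 0.830²) = 1.7929
Dilated lifetime: Δt = γτ₀ = 1.7929 × 12.4 ns = 22.232 ns
d = vΔt = 0.830c × 22.232 ns = 2.4883×10^8 m/s × 2.2232×10^-8 s = 5.53 m

d ≈ 5.53 m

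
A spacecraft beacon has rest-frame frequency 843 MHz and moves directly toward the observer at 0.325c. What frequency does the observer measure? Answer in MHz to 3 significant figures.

Relativistic Doppler: f_obs = f_src √((1+β)/(1−β))
= 843 × √(1.3250/0.67500) = 843 × 1.4011 = 1180 MHz

f_obs ≈ 1180 MHz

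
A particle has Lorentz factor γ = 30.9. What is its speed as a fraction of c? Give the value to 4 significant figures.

β ≈ 0.9995

β = √(1 − 1/γ²) = √(1 − 1/30.9²) = √(0.998953) = 0.9995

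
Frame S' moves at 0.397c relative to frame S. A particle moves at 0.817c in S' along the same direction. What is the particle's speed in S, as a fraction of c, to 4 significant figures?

Relativistic velocity addition: u = (u' + v)/(1 + u'v/c²)
= (0.817 + 0.397)/(1 + 0.817×0.397) = 1.214/1.32435 = 0.9167

u ≈ 0.9167c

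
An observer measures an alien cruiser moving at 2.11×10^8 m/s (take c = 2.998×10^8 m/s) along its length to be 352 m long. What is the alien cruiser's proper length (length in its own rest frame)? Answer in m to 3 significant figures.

β = v/c = 2.11×10^8 / 2.998×10^8 = 0.70380
γ = 1/√(1 − 0.70380²) = 1.4077
L₀ = γL = 1.4077 × 352 = 495 m

L₀ ≈ 495 m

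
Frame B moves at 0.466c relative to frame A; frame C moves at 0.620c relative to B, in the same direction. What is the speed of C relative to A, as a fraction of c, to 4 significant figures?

u ≈ 0.8426c

Compose boost 2: (0.620 + 0.466)/(1 + 0.620×0.466) = 1.086/1.28892 = 0.8426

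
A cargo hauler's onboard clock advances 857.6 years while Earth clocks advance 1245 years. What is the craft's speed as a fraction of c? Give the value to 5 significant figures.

β ≈ 0.72492

γ = Δt/τ₀ = 1245/857.6 = 1.451726
β = √(1 − 1/γ²) = √(1 − 1/1.451726²) = 0.72492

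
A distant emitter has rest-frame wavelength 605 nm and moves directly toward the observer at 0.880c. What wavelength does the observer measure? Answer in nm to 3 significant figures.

λ_obs ≈ 153 nm

Relativistic Doppler: λ_obs = λ_src √((1−β)/(1+β))
= 605 × √(0.12000/1.8800) = 605 × 0.25265 = 153 nm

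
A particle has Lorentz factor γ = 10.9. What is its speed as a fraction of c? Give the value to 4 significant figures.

β ≈ 0.9958

β = √(1 − 1/γ²) = √(1 − 1/10.9²) = √(0.991583) = 0.9958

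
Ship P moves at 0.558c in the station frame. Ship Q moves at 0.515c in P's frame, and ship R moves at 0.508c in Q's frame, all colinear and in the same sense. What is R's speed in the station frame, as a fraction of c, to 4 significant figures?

Compose boost 2: (0.515 + 0.558)/(1 + 0.515×0.558) = 1.073/1.28737 = 0.833482
Compose boost 3: (0.508 + 0.833482)/(1 + 0.508×0.833482) = 1.34148/1.42341 = 0.9424

u ≈ 0.9424c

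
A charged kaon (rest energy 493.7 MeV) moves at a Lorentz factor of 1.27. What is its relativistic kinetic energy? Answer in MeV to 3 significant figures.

K ≈ 133 MeV

γ = 1.27 (given)
K = (γ − 1)m₀c² = (1.27 − 1) × 493.7 MeV = 0.27000 × 493.7 MeV = 133 MeV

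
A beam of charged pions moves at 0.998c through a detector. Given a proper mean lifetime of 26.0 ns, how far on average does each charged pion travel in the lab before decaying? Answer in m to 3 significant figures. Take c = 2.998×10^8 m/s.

d ≈ 123 m

γ = 1/√(1 − 0.998²) = 15.819
Dilated lifetime: Δt = γτ₀ = 15.819 × 26.0 ns = 411.30 ns
d = vΔt = 0.998c × 411.30 ns = 2.9920×10^8 m/s × 4.1130×10^-7 s = 123 m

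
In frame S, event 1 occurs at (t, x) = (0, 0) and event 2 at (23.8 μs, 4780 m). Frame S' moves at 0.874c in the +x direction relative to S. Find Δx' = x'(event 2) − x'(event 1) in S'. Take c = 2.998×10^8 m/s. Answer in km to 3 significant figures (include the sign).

γ = 1/√(1 − 0.874²) = 2.0579
Δx' = γ(Δx − vΔt) = 2.0579 × (4780 m − 0.874×(2.998×10^8 m/s)×23.8×10^-6 s)
= 2.0579 × (-1456.2 m) = -3.00 km

Δx' ≈ -3.00 km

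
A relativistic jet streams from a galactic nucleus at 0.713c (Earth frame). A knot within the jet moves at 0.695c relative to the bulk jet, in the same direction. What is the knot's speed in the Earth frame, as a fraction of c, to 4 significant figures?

u ≈ 0.9415c

Relativistic velocity addition: u = (u' + v)/(1 + u'v/c²)
= (0.695 + 0.713)/(1 + 0.695×0.713) = 1.408/1.49553 = 0.9415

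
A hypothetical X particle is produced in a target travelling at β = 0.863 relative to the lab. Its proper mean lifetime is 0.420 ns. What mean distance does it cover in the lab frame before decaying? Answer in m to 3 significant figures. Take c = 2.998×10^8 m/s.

d ≈ 0.215 m

γ = 1/√(1 − 0.863²) = 1.9794
Dilated lifetime: Δt = γτ₀ = 1.9794 × 0.420 ns = 0.83135 ns
d = vΔt = 0.863c × 0.83135 ns = 2.5873×10^8 m/s × 8.3135×10^-10 s = 0.215 m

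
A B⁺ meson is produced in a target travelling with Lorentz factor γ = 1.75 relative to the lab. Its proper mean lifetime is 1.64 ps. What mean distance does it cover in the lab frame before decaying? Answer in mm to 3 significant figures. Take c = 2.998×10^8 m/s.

β = √(1 − 1/γ²) = √(1 − 1/1.75²) = 0.82065
Dilated lifetime: Δt = γτ₀ = 1.75 × 1.64 ps = 2.8700 ps
d = vΔt = 0.82065c × 2.8700 ps = 2.4603×10^8 m/s × 2.8700×10^-12 s = 0.706 mm

d ≈ 0.706 mm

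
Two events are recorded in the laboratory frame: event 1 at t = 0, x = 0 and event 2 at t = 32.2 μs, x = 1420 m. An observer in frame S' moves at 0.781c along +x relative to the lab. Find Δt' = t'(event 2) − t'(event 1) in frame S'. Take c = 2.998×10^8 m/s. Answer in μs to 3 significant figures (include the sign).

Δt' ≈ 45.6 μs

γ = 1/√(1 − 0.781²) = 1.6012
Δt' = γ(Δt − vΔx/c²) = 1.6012 × (32.2 μs − 0.781×1420 m / (2.998×10^8 m/s))
= 1.6012 × (28.501 μs) = 45.6 μs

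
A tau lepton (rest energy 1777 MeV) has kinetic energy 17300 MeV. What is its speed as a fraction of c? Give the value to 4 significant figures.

γ = 1 + K/(m₀c²) = 1 + 17300/1777 = 10.7355
β = √(1 − 1/γ²) = 0.9957

β ≈ 0.9957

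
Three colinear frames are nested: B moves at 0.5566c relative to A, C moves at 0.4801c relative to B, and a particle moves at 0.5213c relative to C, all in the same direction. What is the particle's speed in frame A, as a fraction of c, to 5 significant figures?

Compose boost 2: (0.4801 + 0.5566)/(1 + 0.4801×0.5566) = 1.0367/1.267224 = 0.8180876
Compose boost 3: (0.5213 + 0.8180876)/(1 + 0.5213×0.8180876) = 1.339388/1.426469 = 0.93895

u ≈ 0.93895c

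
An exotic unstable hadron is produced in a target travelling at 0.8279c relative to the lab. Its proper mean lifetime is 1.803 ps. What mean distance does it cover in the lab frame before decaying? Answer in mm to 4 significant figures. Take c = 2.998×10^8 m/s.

γ = 1/√(1 − 0.8279²) = 1.78293
Dilated lifetime: Δt = γτ₀ = 1.78293 × 1.803 ps = 3.21462 ps
d = vΔt = 0.8279c × 3.21462 ps = 2.48204×10^8 m/s × 3.21462×10^-12 s = 0.7979 mm

d ≈ 0.7979 mm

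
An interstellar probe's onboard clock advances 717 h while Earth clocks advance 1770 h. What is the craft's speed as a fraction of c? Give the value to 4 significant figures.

γ = Δt/τ₀ = 1770/717 = 2.46862
β = √(1 − 1/γ²) = √(1 − 1/2.46862²) = 0.9143

β ≈ 0.9143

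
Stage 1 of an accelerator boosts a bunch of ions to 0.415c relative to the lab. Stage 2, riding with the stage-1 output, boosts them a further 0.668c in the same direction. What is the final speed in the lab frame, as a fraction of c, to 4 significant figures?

u ≈ 0.8479c

Compose boost 2: (0.668 + 0.415)/(1 + 0.668×0.415) = 1.083/1.27722 = 0.8479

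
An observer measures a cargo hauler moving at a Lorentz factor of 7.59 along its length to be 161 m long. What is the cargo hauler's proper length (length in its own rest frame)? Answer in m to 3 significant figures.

γ = 7.59 (given)
L₀ = γL = 7.59 × 161 = 1220 m

L₀ ≈ 1220 m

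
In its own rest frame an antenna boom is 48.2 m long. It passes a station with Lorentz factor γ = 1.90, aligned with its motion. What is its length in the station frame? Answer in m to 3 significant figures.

γ = 1.90 (given)
Length contraction: L = L₀/γ = 48.2/1.90 = 25.4 m

L ≈ 25.4 m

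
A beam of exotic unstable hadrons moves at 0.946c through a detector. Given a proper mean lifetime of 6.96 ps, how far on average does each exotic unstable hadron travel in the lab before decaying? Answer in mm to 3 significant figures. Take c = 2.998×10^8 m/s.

d ≈ 6.09 mm

γ = 1/√(1 − 0.946²) = 3.0848
Dilated lifetime: Δt = γτ₀ = 3.0848 × 6.96 ps = 21.470 ps
d = vΔt = 0.946c × 21.470 ps = 2.8361×10^8 m/s × 2.1470×10^-11 s = 6.09 mm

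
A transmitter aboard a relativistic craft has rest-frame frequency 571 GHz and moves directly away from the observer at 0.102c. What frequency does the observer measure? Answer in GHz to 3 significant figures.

Relativistic Doppler: f_obs = f_src √((1−β)/(1+β))
= 571 × √(0.89800/1.1020) = 571 × 0.90271 = 515 GHz

f_obs ≈ 515 GHz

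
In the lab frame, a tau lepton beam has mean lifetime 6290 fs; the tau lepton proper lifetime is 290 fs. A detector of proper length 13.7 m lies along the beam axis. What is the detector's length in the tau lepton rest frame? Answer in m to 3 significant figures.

L ≈ 0.632 m

Time dilation ⇒ γ = Δt/τ₀ = 6290/290 = 21.690
Length contraction: L = L₀/γ = 13.7/21.690 = 0.632 m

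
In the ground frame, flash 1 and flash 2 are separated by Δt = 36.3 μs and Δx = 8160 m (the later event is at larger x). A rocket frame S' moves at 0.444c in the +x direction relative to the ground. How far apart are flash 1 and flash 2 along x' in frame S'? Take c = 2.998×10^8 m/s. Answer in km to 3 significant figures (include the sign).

Δx' ≈ 3.71 km

γ = 1/√(1 − 0.444²) = 1.1160
Δx' = γ(Δx − vΔt) = 1.1160 × (8160 m − 0.444×(2.998×10^8 m/s)×36.3×10^-6 s)
= 1.1160 × (3328.1 m) = 3.71 km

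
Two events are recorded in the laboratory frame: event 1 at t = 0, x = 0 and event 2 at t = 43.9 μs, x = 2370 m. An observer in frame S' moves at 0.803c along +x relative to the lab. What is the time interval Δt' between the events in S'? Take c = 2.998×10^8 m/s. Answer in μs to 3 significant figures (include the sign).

γ = 1/√(1 − 0.803²) = 1.6779
Δt' = γ(Δt − vΔx/c²) = 1.6779 × (43.9 μs − 0.803×2370 m / (2.998×10^8 m/s))
= 1.6779 × (37.552 μs) = 63.0 μs

Δt' ≈ 63.0 μs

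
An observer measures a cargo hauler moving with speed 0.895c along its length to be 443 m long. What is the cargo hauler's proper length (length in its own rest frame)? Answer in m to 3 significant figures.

γ = 1/√(1 − 0.895²) = 2.2418
L₀ = γL = 2.2418 × 443 = 993 m

L₀ ≈ 993 m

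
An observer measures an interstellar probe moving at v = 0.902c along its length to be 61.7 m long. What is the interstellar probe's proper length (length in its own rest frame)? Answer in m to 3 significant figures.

L₀ ≈ 143 m

γ = 1/√(1 − 0.902²) = 2.3162
L₀ = γL = 2.3162 × 61.7 = 143 m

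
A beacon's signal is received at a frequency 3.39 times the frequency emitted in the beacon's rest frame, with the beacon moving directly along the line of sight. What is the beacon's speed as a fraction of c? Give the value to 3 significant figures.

β ≈ 0.840

f_obs/f_src = √((1+β)/(1−β)) = 3.39  ⇒  (1+β)/(1−β) = 11.492
β = |1 − D²|/(1 + D²) = |1 − 11.492|/(1 + 11.492) = 0.840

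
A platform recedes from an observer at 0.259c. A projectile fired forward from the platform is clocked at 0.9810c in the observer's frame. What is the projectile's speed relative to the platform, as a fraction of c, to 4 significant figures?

u' ≈ 0.9679c

Inverse velocity addition: u' = (u − v)/(1 − uv/c²)
= (0.9810 − 0.259)/(1 − 0.9810×0.259) = 0.7220/0.745921 = 0.9679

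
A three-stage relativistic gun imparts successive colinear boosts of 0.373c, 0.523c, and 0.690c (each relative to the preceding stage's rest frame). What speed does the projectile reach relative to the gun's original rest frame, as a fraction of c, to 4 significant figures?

u ≈ 0.9489c

Compose boost 2: (0.523 + 0.373)/(1 + 0.523×0.373) = 0.8960/1.19508 = 0.749741
Compose boost 3: (0.690 + 0.749741)/(1 + 0.690×0.749741) = 1.43974/1.51732 = 0.9489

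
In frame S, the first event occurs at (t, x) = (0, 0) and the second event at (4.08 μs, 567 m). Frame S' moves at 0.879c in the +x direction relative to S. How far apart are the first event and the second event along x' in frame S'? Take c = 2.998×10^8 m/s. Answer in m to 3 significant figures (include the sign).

γ = 1/√(1 − 0.879²) = 2.0972
Δx' = γ(Δx − vΔt) = 2.0972 × (567 m − 0.879×(2.998×10^8 m/s)×4.08×10^-6 s)
= 2.0972 × (-508.18 m) = -1070 m

Δx' ≈ -1070 m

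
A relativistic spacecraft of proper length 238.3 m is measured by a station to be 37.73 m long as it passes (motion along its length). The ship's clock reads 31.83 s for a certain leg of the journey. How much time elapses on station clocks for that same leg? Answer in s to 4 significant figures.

Length contraction ⇒ γ = L₀/L = 238.3/37.73 = 6.31593
Time dilation: Δt = γτ₀ = 6.31593 × 31.83 s = 201.0 s

Δt ≈ 201.0 s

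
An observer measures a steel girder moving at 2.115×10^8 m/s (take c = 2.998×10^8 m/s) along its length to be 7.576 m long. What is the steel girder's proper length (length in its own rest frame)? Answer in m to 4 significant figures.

β = v/c = 2.115×10^8 / 2.998×10^8 = 0.705470
γ = 1/√(1 − 0.705470²) = 1.41096
L₀ = γL = 1.41096 × 7.576 = 10.69 m

L₀ ≈ 10.69 m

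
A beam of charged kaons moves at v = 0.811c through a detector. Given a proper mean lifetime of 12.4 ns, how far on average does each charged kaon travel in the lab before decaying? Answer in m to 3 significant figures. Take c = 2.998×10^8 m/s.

d ≈ 5.15 m

γ = 1/√(1 − 0.811²) = 1.7093
Dilated lifetime: Δt = γτ₀ = 1.7093 × 12.4 ns = 21.195 ns
d = vΔt = 0.811c × 21.195 ns = 2.4314×10^8 m/s × 2.1195×10^-8 s = 5.15 m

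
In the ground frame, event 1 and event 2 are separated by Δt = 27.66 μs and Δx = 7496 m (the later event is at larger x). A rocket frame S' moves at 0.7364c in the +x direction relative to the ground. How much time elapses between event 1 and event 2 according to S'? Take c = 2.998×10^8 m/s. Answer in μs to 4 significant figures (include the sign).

Δt' ≈ 13.67 μs

γ = 1/√(1 − 0.7364²) = 1.47810
Δt' = γ(Δt − vΔx/c²) = 1.47810 × (27.66 μs − 0.7364×7496 m / (2.998×10^8 m/s))
= 1.47810 × (9.24754 μs) = 13.67 μs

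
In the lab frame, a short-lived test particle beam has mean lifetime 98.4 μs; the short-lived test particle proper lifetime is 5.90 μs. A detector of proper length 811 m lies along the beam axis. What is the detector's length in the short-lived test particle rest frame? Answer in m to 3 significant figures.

L ≈ 48.6 m

Time dilation ⇒ γ = Δt/τ₀ = 98.4/5.90 = 16.678
Length contraction: L = L₀/γ = 811/16.678 = 48.6 m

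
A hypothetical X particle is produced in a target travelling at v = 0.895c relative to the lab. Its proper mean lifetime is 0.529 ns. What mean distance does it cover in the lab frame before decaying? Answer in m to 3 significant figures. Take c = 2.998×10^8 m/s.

γ = 1/√(1 − 0.895²) = 2.2418
Dilated lifetime: Δt = γτ₀ = 2.2418 × 0.529 ns = 1.1859 ns
d = vΔt = 0.895c × 1.1859 ns = 2.6832×10^8 m/s × 1.1859×10^-9 s = 0.318 m

d ≈ 0.318 m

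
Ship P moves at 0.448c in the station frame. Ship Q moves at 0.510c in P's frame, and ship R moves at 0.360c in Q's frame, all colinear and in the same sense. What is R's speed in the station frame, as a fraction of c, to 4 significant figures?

Compose boost 2: (0.510 + 0.448)/(1 + 0.510×0.448) = 0.9580/1.22848 = 0.779825
Compose boost 3: (0.360 + 0.779825)/(1 + 0.360×0.779825) = 1.13983/1.28074 = 0.8900

u ≈ 0.8900c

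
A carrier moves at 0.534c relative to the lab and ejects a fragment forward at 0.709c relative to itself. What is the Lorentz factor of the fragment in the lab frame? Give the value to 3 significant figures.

u_lab = (0.709 + 0.534)/(1 + 0.709×0.534) = 1.243/1.37861 = 0.901635
γ = 1/√(1 − 0.901635²) = 2.31

γ ≈ 2.31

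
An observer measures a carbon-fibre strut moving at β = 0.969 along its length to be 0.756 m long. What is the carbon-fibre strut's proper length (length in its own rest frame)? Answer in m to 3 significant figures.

γ = 1/√(1 − 0.969²) = 4.0476
L₀ = γL = 4.0476 × 0.756 = 3.06 m

L₀ ≈ 3.06 m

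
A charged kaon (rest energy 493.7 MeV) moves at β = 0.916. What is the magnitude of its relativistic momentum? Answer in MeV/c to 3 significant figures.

p ≈ 1130 MeV/c

γ = 1/√(1 − 0.916²) = 2.4927
p = γβm₀c = 2.4927 × 0.916 × 493.7 MeV/c = 1130 MeV/c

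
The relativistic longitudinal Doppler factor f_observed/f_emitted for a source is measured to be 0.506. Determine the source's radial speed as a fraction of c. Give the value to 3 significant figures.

f_obs/f_src = √((1−β)/(1+β)) = 0.506  ⇒  (1−β)/(1+β) = 0.25604
β = |1 − D²|/(1 + D²) = |1 − 0.25604|/(1 + 0.25604) = 0.592

β ≈ 0.592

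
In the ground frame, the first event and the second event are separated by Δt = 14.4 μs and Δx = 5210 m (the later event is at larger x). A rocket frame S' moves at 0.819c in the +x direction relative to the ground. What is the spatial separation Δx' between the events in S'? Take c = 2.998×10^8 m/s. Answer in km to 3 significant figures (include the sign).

Δx' ≈ 2.92 km

γ = 1/√(1 − 0.819²) = 1.7428
Δx' = γ(Δx − vΔt) = 1.7428 × (5210 m − 0.819×(2.998×10^8 m/s)×14.4×10^-6 s)
= 1.7428 × (1674.3 m) = 2.92 km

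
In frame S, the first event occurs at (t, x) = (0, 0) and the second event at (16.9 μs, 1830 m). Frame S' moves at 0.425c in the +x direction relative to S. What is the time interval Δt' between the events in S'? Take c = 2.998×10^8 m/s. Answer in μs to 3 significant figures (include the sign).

γ = 1/√(1 − 0.425²) = 1.1047
Δt' = γ(Δt − vΔx/c²) = 1.1047 × (16.9 μs − 0.425×1830 m / (2.998×10^8 m/s))
= 1.1047 × (14.306 μs) = 15.8 μs

Δt' ≈ 15.8 μs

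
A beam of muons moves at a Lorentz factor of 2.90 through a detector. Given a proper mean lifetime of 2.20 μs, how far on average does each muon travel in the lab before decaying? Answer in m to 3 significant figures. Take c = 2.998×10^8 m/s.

d ≈ 1800 m

β = √(1 − 1/γ²) = √(1 − 1/2.90²) = 0.93867
Dilated lifetime: Δt = γτ₀ = 2.90 × 2.20 μs = 6.3800 μs
d = vΔt = 0.93867c × 6.3800 μs = 2.8141×10^8 m/s × 6.3800×10^-6 s = 1800 m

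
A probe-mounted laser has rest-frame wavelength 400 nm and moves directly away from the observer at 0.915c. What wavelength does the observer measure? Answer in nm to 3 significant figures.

λ_obs ≈ 1900 nm

Relativistic Doppler: λ_obs = λ_src √((1+β)/(1−β))
= 400 × √(1.9150/0.085000) = 400 × 4.7465 = 1900 nm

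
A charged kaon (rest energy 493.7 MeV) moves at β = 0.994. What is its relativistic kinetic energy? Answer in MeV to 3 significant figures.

γ = 1/√(1 − 0.994²) = 9.1424
K = (γ − 1)m₀c² = (9.1424 − 1) × 493.7 MeV = 8.1424 × 493.7 MeV = 4020 MeV

K ≈ 4020 MeV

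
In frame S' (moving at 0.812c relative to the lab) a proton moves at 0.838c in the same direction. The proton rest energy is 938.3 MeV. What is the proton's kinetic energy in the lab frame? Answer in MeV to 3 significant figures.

u_lab = (0.838 + 0.812)/(1 + 0.838×0.812) = 0.981876
γ = 1/√(1 − 0.981876²) = 5.2764
K = (γ − 1)m₀c² = (5.2764 − 1) × 938.3 = 4.2764 × 938.3 = 4010 MeV

K ≈ 4010 MeV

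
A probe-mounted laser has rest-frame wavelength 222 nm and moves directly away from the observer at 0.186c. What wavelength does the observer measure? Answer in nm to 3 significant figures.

λ_obs ≈ 268 nm

Relativistic Doppler: λ_obs = λ_src √((1+β)/(1−β))
= 222 × √(1.1860/0.81400) = 222 × 1.2071 = 268 nm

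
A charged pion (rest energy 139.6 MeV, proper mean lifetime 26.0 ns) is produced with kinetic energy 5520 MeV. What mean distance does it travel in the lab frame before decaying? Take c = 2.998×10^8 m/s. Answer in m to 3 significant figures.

d ≈ 316 m

γ = 1 + K/(m₀c²) = 1 + 5520/139.6 = 40.542
β = √(1 − 1/γ²) = 0.99970
Dilated lifetime: γτ₀ = 40.542 × 26.0 ns = 1054.1 ns
d = βc·γτ₀ = 0.99970 × (2.998×10^8 m/s) × 1.0541×10^-6 s = 316 m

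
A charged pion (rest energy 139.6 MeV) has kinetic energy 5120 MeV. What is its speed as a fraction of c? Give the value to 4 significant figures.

β ≈ 0.9996

γ = 1 + K/(m₀c²) = 1 + 5120/139.6 = 37.6762
β = √(1 − 1/γ²) = 0.9996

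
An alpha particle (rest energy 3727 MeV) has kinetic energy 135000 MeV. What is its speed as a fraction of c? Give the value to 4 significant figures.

β ≈ 0.9996

γ = 1 + K/(m₀c²) = 1 + 135000/3727 = 37.2222
β = √(1 − 1/γ²) = 0.9996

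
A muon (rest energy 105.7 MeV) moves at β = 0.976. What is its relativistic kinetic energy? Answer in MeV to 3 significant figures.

K ≈ 380 MeV

γ = 1/√(1 − 0.976²) = 4.5920
K = (γ − 1)m₀c² = (4.5920 − 1) × 105.7 MeV = 3.5920 × 105.7 MeV = 380 MeV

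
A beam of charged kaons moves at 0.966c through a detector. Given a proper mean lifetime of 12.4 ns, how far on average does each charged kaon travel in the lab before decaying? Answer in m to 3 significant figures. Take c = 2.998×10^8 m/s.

d ≈ 13.9 m

γ = 1/√(1 − 0.966²) = 3.8678
Dilated lifetime: Δt = γτ₀ = 3.8678 × 12.4 ns = 47.961 ns
d = vΔt = 0.966c × 47.961 ns = 2.8961×10^8 m/s × 4.7961×10^-8 s = 13.9 m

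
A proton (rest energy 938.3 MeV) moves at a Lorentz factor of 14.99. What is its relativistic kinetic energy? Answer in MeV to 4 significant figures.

K ≈ 13130 MeV

γ = 14.99 (given)
K = (γ − 1)m₀c² = (14.99 − 1) × 938.3 MeV = 13.9900 × 938.3 MeV = 13130 MeV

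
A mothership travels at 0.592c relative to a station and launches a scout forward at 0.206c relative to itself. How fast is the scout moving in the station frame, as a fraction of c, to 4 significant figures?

Compose boost 2: (0.206 + 0.592)/(1 + 0.206×0.592) = 0.7980/1.12195 = 0.7113

u ≈ 0.7113c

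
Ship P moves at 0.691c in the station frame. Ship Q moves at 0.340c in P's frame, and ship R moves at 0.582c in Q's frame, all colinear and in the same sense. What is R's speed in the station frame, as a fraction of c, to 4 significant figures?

u ≈ 0.9535c

Compose boost 2: (0.340 + 0.691)/(1 + 0.340×0.691) = 1.031/1.23494 = 0.834858
Compose boost 3: (0.582 + 0.834858)/(1 + 0.582×0.834858) = 1.41686/1.48589 = 0.9535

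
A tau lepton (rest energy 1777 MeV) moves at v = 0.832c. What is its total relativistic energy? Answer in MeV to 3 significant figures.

γ = 1/√(1 − 0.832²) = 1.8025
E = γm₀c² = 1.8025 × 1777 MeV = 3200 MeV

E ≈ 3200 MeV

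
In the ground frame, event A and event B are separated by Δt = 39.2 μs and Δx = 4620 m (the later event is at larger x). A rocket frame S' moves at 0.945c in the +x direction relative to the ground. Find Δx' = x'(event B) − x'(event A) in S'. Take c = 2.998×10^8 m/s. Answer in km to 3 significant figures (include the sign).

γ = 1/√(1 − 0.945²) = 3.0574
Δx' = γ(Δx − vΔt) = 3.0574 × (4620 m − 0.945×(2.998×10^8 m/s)×39.2×10^-6 s)
= 3.0574 × (-6485.8 m) = -19.8 km

Δx' ≈ -19.8 km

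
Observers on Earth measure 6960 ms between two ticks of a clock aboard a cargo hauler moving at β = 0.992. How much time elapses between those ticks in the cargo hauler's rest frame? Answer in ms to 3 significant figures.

γ = 1/√(1 − 0.992²) = 7.9216
Proper time: τ₀ = Δt/γ = 6960/7.9216 = 879 ms

τ₀ ≈ 879 ms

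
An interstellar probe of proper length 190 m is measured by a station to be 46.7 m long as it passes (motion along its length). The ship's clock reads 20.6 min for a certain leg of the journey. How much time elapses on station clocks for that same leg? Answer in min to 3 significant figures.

Δt ≈ 83.8 min

Length contraction ⇒ γ = L₀/L = 190/46.7 = 4.0685
Time dilation: Δt = γτ₀ = 4.0685 × 20.6 min = 83.8 min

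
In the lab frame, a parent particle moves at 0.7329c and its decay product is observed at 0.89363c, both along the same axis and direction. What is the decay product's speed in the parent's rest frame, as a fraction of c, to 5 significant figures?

Inverse velocity addition: u' = (u − v)/(1 − uv/c²)
= (0.89363 − 0.7329)/(1 − 0.89363×0.7329) = 0.16073/0.3450586 = 0.46580

u' ≈ 0.46580c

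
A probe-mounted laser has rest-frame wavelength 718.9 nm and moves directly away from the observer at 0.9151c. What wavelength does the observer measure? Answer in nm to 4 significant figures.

λ_obs ≈ 3414 nm

Relativistic Doppler: λ_obs = λ_src √((1+β)/(1−β))
= 718.9 × √(1.91510/0.0849000) = 718.9 × 4.74943 = 3414 nm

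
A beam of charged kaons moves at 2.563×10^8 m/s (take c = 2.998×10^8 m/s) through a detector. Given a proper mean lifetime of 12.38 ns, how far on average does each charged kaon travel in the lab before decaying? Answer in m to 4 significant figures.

d ≈ 6.116 m

β = v/c = 2.563×10^8 / 2.998×10^8 = 0.854903
γ = 1/√(1 − 0.854903²) = 1.92757
Dilated lifetime: Δt = γτ₀ = 1.92757 × 12.38 ns = 23.8633 ns
d = vΔt = 0.854903c × 23.8633 ns = 2.56300×10^8 m/s × 2.38633×10^-8 s = 6.116 m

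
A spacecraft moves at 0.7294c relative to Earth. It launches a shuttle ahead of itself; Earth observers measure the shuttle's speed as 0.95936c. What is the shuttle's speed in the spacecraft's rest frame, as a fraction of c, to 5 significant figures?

u' ≈ 0.76591c

Inverse velocity addition: u' = (u − v)/(1 − uv/c²)
= (0.95936 − 0.7294)/(1 − 0.95936×0.7294) = 0.22996/0.3002428 = 0.76591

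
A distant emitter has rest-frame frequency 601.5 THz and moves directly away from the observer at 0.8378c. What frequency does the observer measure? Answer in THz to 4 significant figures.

Relativistic Doppler: f_obs = f_src √((1−β)/(1+β))
= 601.5 × √(0.162200/1.83780) = 601.5 × 0.297082 = 178.7 THz

f_obs ≈ 178.7 THz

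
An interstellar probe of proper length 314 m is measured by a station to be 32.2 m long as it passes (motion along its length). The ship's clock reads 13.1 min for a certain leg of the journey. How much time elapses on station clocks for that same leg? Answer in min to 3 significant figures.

Δt ≈ 128 min

Length contraction ⇒ γ = L₀/L = 314/32.2 = 9.7516
Time dilation: Δt = γτ₀ = 9.7516 × 13.1 min = 128 min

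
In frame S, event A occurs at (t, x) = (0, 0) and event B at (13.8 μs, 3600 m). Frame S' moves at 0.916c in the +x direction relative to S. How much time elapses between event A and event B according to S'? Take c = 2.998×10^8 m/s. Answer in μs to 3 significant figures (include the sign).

γ = 1/√(1 − 0.916²) = 2.4927
Δt' = γ(Δt − vΔx/c²) = 2.4927 × (13.8 μs − 0.916×3600 m / (2.998×10^8 m/s))
= 2.4927 × (2.8007 μs) = 6.98 μs

Δt' ≈ 6.98 μs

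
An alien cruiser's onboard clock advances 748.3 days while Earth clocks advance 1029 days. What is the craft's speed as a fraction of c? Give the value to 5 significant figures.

β ≈ 0.68641

γ = Δt/τ₀ = 1029/748.3 = 1.375117
β = √(1 − 1/γ²) = √(1 − 1/1.375117²) = 0.68641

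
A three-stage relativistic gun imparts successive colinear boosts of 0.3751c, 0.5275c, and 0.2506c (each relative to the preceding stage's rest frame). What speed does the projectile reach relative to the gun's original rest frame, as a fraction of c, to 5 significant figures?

Compose boost 2: (0.5275 + 0.3751)/(1 + 0.5275×0.3751) = 0.90260/1.197865 = 0.7535071
Compose boost 3: (0.2506 + 0.7535071)/(1 + 0.2506×0.7535071) = 1.004107/1.188829 = 0.84462

u ≈ 0.84462c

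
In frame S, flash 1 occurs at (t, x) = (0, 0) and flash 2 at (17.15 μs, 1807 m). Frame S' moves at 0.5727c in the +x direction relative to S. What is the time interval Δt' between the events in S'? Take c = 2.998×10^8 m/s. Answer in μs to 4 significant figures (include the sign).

γ = 1/√(1 − 0.5727²) = 1.21986
Δt' = γ(Δt − vΔx/c²) = 1.21986 × (17.15 μs − 0.5727×1807 m / (2.998×10^8 m/s))
= 1.21986 × (13.6981 μs) = 16.71 μs

Δt' ≈ 16.71 μs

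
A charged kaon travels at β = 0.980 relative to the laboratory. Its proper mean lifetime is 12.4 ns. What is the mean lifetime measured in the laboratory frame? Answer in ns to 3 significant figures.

Δt ≈ 62.3 ns

γ = 1/√(1 − 0.980²) = 5.0252
Time dilation: Δt = γτ₀ = 5.0252 × 12.4 ns = 62.3 ns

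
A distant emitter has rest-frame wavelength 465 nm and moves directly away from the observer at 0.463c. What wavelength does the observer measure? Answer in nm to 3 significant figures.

λ_obs ≈ 768 nm

Relativistic Doppler: λ_obs = λ_src √((1+β)/(1−β))
= 465 × √(1.4630/0.53700) = 465 × 1.6506 = 768 nm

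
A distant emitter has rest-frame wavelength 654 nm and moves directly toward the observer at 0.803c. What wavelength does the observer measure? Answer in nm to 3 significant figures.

λ_obs ≈ 216 nm

Relativistic Doppler: λ_obs = λ_src √((1−β)/(1+β))
= 654 × √(0.19700/1.8030) = 654 × 0.33055 = 216 nm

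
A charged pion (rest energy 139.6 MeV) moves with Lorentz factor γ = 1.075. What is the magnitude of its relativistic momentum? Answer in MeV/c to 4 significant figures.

p ≈ 55.07 MeV/c

β = √(1 − 1/γ²) = √(1 − 1/1.075²) = 0.366971
p = γβm₀c = 1.075 × 0.366971 × 139.6 MeV/c = 55.07 MeV/c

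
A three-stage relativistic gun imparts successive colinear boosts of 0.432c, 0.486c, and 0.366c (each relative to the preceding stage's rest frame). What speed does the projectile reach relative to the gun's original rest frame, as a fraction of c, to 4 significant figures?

Compose boost 2: (0.486 + 0.432)/(1 + 0.486×0.432) = 0.9180/1.20995 = 0.758708
Compose boost 3: (0.366 + 0.758708)/(1 + 0.366×0.758708) = 1.12471/1.27769 = 0.8803

u ≈ 0.8803c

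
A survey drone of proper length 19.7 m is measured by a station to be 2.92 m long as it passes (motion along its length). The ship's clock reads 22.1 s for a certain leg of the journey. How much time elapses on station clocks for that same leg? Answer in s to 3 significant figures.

Δt ≈ 149 s

Length contraction ⇒ γ = L₀/L = 19.7/2.92 = 6.7466
Time dilation: Δt = γτ₀ = 6.7466 × 22.1 s = 149 s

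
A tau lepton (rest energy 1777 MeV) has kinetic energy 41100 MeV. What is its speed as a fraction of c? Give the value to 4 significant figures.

β ≈ 0.9991

γ = 1 + K/(m₀c²) = 1 + 41100/1777 = 24.1289
β = √(1 − 1/γ²) = 0.9991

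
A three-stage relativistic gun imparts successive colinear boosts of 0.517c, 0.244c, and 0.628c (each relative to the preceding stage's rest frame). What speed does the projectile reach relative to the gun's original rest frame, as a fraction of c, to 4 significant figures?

Compose boost 2: (0.244 + 0.517)/(1 + 0.244×0.517) = 0.7610/1.12615 = 0.675755
Compose boost 3: (0.628 + 0.675755)/(1 + 0.628×0.675755) = 1.30375/1.42437 = 0.9153

u ≈ 0.9153c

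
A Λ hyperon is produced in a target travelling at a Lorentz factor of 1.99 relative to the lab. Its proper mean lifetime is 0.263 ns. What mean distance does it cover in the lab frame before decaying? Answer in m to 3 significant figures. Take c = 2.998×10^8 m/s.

β = √(1 − 1/γ²) = √(1 − 1/1.99²) = 0.86457
Dilated lifetime: Δt = γτ₀ = 1.99 × 0.263 ns = 0.52337 ns
d = vΔt = 0.86457c × 0.52337 ns = 2.5920×10^8 m/s × 5.2337×10^-10 s = 0.136 m

d ≈ 0.136 m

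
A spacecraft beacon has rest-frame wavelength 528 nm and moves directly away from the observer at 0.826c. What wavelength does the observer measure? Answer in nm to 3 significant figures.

Relativistic Doppler: λ_obs = λ_src √((1+β)/(1−β))
= 528 × √(1.8260/0.17400) = 528 × 3.2395 = 1710 nm

λ_obs ≈ 1710 nm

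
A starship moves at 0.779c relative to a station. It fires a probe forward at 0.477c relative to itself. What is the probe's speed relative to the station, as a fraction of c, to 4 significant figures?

u ≈ 0.9157c

Relativistic velocity addition: u = (u' + v)/(1 + u'v/c²)
= (0.477 + 0.779)/(1 + 0.477×0.779) = 1.256/1.37158 = 0.9157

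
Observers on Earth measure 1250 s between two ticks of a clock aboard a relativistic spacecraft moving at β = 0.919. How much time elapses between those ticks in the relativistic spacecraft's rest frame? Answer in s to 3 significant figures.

γ = 1/√(1 − 0.919²) = 2.5364
Proper time: τ₀ = Δt/γ = 1250/2.5364 = 493 s

τ₀ ≈ 493 s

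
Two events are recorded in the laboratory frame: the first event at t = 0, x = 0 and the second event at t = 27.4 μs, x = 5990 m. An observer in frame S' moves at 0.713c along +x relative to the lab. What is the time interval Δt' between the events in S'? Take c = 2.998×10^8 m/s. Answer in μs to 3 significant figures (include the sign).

Δt' ≈ 18.8 μs

γ = 1/√(1 − 0.713²) = 1.4262
Δt' = γ(Δt − vΔx/c²) = 1.4262 × (27.4 μs − 0.713×5990 m / (2.998×10^8 m/s))
= 1.4262 × (13.154 μs) = 18.8 μs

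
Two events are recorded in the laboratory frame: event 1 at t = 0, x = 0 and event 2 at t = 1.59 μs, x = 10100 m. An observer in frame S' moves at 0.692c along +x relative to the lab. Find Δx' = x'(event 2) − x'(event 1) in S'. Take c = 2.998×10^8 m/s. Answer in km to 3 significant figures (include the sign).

γ = 1/√(1 − 0.692²) = 1.3852
Δx' = γ(Δx − vΔt) = 1.3852 × (10100 m − 0.692×(2.998×10^8 m/s)×1.59×10^-6 s)
= 1.3852 × (9770.1 m) = 13.5 km

Δx' ≈ 13.5 km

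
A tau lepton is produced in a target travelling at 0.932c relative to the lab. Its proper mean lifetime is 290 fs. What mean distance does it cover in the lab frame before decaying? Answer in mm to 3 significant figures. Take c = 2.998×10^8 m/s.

γ = 1/√(1 − 0.932²) = 2.7589
Dilated lifetime: Δt = γτ₀ = 2.7589 × 290 fs = 800.09 fs
d = vΔt = 0.932c × 800.09 fs = 2.7941×10^8 m/s × 8.0009×10^-13 s = 0.224 mm

d ≈ 0.224 mm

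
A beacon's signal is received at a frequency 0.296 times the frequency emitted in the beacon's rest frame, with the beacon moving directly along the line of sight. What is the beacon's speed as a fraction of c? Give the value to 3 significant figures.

β ≈ 0.839

f_obs/f_src = √((1−β)/(1+β)) = 0.296  ⇒  (1−β)/(1+β) = 0.087616
β = |1 − D²|/(1 + D²) = |1 − 0.087616|/(1 + 0.087616) = 0.839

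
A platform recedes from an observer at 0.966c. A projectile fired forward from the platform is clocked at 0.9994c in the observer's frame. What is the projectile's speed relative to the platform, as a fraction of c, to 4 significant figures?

u' ≈ 0.9659c

Inverse velocity addition: u' = (u − v)/(1 − uv/c²)
= (0.9994 − 0.966)/(1 − 0.9994×0.966) = 0.03340/0.0345796 = 0.9659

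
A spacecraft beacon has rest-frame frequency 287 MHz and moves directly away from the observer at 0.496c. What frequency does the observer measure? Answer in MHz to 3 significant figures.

f_obs ≈ 167 MHz

Relativistic Doppler: f_obs = f_src √((1−β)/(1+β))
= 287 × √(0.50400/1.4960) = 287 × 0.58043 = 167 MHz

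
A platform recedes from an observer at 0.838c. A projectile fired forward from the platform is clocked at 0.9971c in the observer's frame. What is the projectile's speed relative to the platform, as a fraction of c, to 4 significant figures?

Inverse velocity addition: u' = (u − v)/(1 − uv/c²)
= (0.9971 − 0.838)/(1 − 0.9971×0.838) = 0.1591/0.164430 = 0.9676

u' ≈ 0.9676c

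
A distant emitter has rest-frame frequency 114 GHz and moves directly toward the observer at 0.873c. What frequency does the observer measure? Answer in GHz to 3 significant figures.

Relativistic Doppler: f_obs = f_src √((1+β)/(1−β))
= 114 × √(1.8730/0.12700) = 114 × 3.8403 = 438 GHz

f_obs ≈ 438 GHz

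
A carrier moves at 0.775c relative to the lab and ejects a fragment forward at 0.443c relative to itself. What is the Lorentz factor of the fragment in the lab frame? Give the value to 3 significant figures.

u_lab = (0.443 + 0.775)/(1 + 0.443×0.775) = 1.218/1.34333 = 0.906705
γ = 1/√(1 − 0.906705²) = 2.37

γ ≈ 2.37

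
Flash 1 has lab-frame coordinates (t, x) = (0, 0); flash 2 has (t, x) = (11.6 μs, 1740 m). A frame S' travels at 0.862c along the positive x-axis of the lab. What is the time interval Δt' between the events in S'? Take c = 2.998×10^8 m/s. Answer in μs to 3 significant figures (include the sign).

Δt' ≈ 13.0 μs

γ = 1/√(1 − 0.862²) = 1.9727
Δt' = γ(Δt − vΔx/c²) = 1.9727 × (11.6 μs − 0.862×1740 m / (2.998×10^8 m/s))
= 1.9727 × (6.5971 μs) = 13.0 μs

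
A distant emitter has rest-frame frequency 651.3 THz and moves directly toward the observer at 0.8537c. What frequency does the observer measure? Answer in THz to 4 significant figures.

f_obs ≈ 2318 THz

Relativistic Doppler: f_obs = f_src √((1+β)/(1−β))
= 651.3 × √(1.85370/0.146300) = 651.3 × 3.55957 = 2318 THz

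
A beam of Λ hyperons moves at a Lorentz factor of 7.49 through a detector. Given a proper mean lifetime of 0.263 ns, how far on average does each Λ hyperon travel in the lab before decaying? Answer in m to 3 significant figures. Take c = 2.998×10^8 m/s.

β = √(1 − 1/γ²) = √(1 − 1/7.49²) = 0.99105
Dilated lifetime: Δt = γτ₀ = 7.49 × 0.263 ns = 1.9699 ns
d = vΔt = 0.99105c × 1.9699 ns = 2.9712×10^8 m/s × 1.9699×10^-9 s = 0.585 m

d ≈ 0.585 m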